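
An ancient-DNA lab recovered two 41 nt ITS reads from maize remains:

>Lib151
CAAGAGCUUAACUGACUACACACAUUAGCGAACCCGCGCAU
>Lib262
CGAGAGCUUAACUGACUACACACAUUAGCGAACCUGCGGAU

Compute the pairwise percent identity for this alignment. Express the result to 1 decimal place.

Differing sites — 2:A/G; 35:C/U; 39:C/G.
38 of the 41 sites match, so the percent identity is 38/41 × 100 = 92.7%.

92.7%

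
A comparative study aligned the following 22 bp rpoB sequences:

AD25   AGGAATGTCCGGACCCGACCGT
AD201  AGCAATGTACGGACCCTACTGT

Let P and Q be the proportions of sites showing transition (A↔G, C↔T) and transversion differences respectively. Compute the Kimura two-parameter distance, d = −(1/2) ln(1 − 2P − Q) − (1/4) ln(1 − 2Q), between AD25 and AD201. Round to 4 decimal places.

The sequences differ at positions 3 (G/C, transversion), 9 (C/A, transversion), 17 (G/T, transversion), 20 (C/T, transition).
Of the 4 differences, 1 transition and 3 transversions over 22 sites: P = 1/22 = 0.045455, Q = 3/22 = 0.136364.
d = −0.5·ln(0.772726) − 0.25·ln(0.727272) = −0.5·(-0.257831) − 0.25·(-0.318455) = 0.2085.

0.2085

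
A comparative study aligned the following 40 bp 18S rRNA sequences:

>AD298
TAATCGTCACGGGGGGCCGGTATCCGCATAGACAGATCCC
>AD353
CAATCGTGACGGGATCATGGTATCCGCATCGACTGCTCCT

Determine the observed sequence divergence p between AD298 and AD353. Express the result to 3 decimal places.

Differing sites — 1:T/C; 8:C/G; 14:G/A; 15:G/T; 16:G/C; 17:C/A; 18:C/T; 30:A/C; 34:A/T; 36:A/C; 40:C/T.
There are 11 differences over 40 sites, so p = 11/40 = 0.275.

0.275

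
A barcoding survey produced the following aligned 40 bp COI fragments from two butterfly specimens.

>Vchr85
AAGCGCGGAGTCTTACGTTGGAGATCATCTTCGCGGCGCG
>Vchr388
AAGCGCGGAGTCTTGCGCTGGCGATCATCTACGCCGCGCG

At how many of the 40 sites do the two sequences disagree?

5

Differing sites — 15:A/G; 18:T/C; 22:A/C; 31:T/A; 35:G/C.
That gives 5 mismatches out of 40 aligned sites, so the Hamming distance is 5.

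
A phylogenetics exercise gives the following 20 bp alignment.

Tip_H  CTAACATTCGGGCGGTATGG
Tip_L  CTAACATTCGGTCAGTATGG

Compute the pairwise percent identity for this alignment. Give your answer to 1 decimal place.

Differing sites — 12:G/T; 14:G/A.
18 of the 20 sites match, so the percent identity is 18/20 × 100 = 90.0%.

90.0%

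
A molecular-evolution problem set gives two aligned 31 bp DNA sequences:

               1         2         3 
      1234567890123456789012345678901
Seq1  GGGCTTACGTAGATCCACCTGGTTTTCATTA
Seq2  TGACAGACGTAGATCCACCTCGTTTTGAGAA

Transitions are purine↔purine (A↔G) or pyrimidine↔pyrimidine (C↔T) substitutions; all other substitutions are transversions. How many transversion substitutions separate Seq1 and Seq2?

7

The sequences differ at positions 1 (G/T, transversion), 3 (G/A, transition), 5 (T/A, transversion), 6 (T/G, transversion), 21 (G/C, transversion), 27 (C/G, transversion), 29 (T/G, transversion), 30 (T/A, transversion).
Of the 8 differences, 1 transition and 7 transversions, so the answer is 7.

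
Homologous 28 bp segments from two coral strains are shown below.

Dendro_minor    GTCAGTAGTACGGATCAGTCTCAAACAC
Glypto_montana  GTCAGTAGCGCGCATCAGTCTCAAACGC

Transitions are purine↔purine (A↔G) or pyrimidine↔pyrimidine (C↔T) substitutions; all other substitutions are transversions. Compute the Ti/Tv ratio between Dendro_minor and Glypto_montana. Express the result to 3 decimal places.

The sequences differ at positions 9 (T/C, transition), 10 (A/G, transition), 13 (G/C, transversion), 27 (A/G, transition).
Of the 4 differences, 3 transitions and 1 transversion, so Ti/Tv = 3/1 = 3.000.

3.000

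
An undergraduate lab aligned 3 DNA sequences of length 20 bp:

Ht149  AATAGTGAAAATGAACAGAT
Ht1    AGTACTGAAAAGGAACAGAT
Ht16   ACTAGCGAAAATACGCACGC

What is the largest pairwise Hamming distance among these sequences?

10

Pairwise Hamming distances:
  Ht149 vs Ht1: 3
  Ht149 vs Ht16: 8
  Ht1 vs Ht16: 10
The largest is 10, between Ht1 and Ht16.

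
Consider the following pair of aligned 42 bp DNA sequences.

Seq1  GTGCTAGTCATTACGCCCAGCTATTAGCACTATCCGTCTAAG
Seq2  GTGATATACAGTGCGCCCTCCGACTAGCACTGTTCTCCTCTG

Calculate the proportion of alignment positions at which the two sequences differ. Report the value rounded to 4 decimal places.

0.3571

The sequences differ at positions 4 (C/A), 7 (G/T), 8 (T/A), 11 (T/G), 13 (A/G), 19 (A/T), 20 (G/C), 22 (T/G), 24 (T/C), 32 (A/G), 34 (C/T), 36 (G/T), 37 (T/C), 40 (A/C), 41 (A/T).
There are 15 differences over 42 sites, so p = 15/42 = 0.3571.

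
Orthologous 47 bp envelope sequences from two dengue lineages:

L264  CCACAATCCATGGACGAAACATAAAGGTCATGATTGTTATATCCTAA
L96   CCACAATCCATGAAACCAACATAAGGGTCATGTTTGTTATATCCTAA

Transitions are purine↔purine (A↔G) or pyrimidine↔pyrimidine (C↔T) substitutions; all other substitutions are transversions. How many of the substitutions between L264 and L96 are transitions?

2

Mismatches occur at site 13 (G→A, transition), site 15 (C→A, transversion), site 16 (G→C, transversion), site 17 (A→C, transversion), site 25 (A→G, transition), site 33 (A→T, transversion).
Of the 6 differences, 2 transitions and 4 transversions, so the answer is 2.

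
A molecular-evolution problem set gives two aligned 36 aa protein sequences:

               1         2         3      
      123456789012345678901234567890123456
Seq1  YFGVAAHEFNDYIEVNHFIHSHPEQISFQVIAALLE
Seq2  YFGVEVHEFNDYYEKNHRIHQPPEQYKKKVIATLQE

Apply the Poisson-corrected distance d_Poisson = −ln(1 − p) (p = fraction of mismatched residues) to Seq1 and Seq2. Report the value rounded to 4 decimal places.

0.4480

The sequences differ at positions 5 (A/E), 6 (A/V), 13 (I/Y), 15 (V/K), 18 (F/R), 21 (S/Q), 22 (H/P), 26 (I/Y), 27 (S/K), 28 (F/K), 29 (Q/K), 33 (A/T), 35 (L/Q).
p = 13/36 = 0.361111.
d = −ln(1 − 0.361111) = −ln(0.638889) = 0.4480.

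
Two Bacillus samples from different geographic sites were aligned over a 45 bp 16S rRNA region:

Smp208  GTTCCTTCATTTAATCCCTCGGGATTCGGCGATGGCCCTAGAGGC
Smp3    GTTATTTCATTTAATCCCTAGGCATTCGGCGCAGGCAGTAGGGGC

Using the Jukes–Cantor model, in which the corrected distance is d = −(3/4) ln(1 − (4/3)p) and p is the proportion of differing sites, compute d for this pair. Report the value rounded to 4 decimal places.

0.2326

Mismatches occur at site 4 (C→A), site 5 (C→T), site 20 (C→A), site 23 (G→C), site 32 (A→C), site 33 (T→A), site 37 (C→A), site 38 (C→G), site 42 (A→G).
p = 9/45 = 0.200000.
d = −0.75 · ln(1 − (4/3)·0.200000) = −0.75 · ln(0.733333) = −0.75 · (-0.310155) = 0.2326.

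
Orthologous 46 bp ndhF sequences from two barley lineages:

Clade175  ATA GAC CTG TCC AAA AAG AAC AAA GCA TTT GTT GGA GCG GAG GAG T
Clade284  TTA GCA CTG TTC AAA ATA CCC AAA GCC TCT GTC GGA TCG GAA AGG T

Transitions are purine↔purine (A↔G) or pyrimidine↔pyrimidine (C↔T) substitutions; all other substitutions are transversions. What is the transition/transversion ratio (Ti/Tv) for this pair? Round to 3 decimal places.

Differing sites — 1:A/T (Tv); 5:A/C (Tv); 6:C/A (Tv); 11:C/T (Ti); 17:A/T (Tv); 18:G/A (Ti); 19:A/C (Tv); 20:A/C (Tv); 27:A/C (Tv); 29:T/C (Ti); 33:T/C (Ti); 37:G/T (Tv); 42:G/A (Ti); 43:G/A (Ti); 44:A/G (Ti).
Of the 15 differences, 7 transitions and 8 transversions, so Ti/Tv = 7/8 = 0.875.

0.875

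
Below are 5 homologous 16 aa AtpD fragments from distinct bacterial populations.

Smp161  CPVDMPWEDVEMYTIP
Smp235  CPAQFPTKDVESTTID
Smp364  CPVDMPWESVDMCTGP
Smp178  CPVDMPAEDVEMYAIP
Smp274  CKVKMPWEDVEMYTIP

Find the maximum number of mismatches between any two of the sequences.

Pairwise Hamming distances:
  Smp161 vs Smp235: 8
  Smp161 vs Smp364: 4
  Smp161 vs Smp178: 2
  Smp161 vs Smp274: 2
  Smp235 vs Smp364: 11
  Smp235 vs Smp178: 9
  Smp235 vs Smp274: 9
  Smp364 vs Smp178: 6
  Smp364 vs Smp274: 6
  Smp178 vs Smp274: 4
The largest is 11, between Smp235 and Smp364.

11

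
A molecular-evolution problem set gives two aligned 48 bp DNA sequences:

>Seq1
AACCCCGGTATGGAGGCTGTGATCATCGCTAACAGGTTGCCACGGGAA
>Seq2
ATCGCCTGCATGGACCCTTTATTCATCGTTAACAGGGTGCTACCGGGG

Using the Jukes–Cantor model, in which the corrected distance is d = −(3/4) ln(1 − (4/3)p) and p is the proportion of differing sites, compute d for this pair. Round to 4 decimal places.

Differing sites — 2:A/T; 4:C/G; 7:G/T; 9:T/C; 15:G/C; 16:G/C; 19:G/T; 21:G/A; 22:A/T; 29:C/T; 37:T/G; 41:C/T; 44:G/C; 47:A/G; 48:A/G.
p = 15/48 = 0.312500.
d = −0.75 · ln(1 − (4/3)·0.312500) = −0.75 · ln(0.583333) = −0.75 · (-0.538997) = 0.4042.

0.4042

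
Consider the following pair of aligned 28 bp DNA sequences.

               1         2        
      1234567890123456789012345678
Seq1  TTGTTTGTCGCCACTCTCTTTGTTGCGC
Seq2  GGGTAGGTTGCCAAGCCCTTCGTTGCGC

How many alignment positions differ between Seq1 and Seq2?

Mismatches occur at site 1 (T/G), site 2 (T/G), site 5 (T/A), site 6 (T/G), site 9 (C/T), site 14 (C/A), site 15 (T/G), site 17 (T/C), site 21 (T/C).
That gives 9 mismatches out of 28 aligned sites, so the Hamming distance is 9.

9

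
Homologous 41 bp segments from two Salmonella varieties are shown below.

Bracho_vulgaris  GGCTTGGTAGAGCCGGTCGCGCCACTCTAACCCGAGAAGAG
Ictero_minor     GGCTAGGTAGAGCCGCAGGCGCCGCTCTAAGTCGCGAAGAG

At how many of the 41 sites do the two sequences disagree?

Mismatches occur at site 5 (T→A), site 16 (G→C), site 17 (T→A), site 18 (C→G), site 24 (A→G), site 31 (C→G), site 32 (C→T), site 35 (A→C).
That gives 8 mismatches out of 41 aligned sites, so the Hamming distance is 8.

8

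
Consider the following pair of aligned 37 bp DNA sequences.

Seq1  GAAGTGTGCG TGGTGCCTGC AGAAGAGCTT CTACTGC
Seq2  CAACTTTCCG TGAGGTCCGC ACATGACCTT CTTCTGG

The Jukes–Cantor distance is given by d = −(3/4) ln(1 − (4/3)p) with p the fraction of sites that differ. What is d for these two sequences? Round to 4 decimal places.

Mismatches occur at site 1 (G/C), site 4 (G/C), site 6 (G/T), site 8 (G/C), site 13 (G/A), site 14 (T/G), site 16 (C/T), site 18 (T/C), site 22 (G/C), site 24 (A/T), site 27 (G/C), site 33 (A/T), site 37 (C/G).
p = 13/37 = 0.351351.
d = −0.75 · ln(1 − (4/3)·0.351351) = −0.75 · ln(0.531532) = −0.75 · (-0.631992) = 0.4740.

0.4740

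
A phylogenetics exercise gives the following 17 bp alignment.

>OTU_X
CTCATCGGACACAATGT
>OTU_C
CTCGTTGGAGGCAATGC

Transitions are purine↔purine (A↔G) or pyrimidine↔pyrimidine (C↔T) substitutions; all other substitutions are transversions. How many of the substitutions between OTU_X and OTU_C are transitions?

4

The sequences differ at positions 4 (A/G, transition), 6 (C/T, transition), 10 (C/G, transversion), 11 (A/G, transition), 17 (T/C, transition).
Of the 5 differences, 4 transitions and 1 transversion, so the answer is 4.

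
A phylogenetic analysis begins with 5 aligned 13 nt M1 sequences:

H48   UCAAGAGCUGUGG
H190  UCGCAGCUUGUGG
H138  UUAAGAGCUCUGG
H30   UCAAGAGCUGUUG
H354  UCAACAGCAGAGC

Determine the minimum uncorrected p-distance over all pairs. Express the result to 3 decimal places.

0.077

Pairwise Hamming distances:
  H48 vs H190: 6
  H48 vs H138: 2
  H48 vs H30: 1
  H48 vs H354: 4
  H190 vs H138: 8
  H190 vs H30: 7
  H190 vs H354: 9
  H138 vs H30: 3
  H138 vs H354: 6
  H30 vs H354: 5
The smallest is 1 mismatch, between H48 and H30; p = 1/13 = 0.077.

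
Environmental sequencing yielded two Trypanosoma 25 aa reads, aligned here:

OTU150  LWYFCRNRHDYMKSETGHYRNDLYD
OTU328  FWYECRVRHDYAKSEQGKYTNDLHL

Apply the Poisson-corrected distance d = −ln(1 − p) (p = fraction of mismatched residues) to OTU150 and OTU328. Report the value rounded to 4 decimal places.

The sequences differ at positions 1 (L/F), 4 (F/E), 7 (N/V), 12 (M/A), 16 (T/Q), 18 (H/K), 20 (R/T), 24 (Y/H), 25 (D/L).
p = 9/25 = 0.360000.
d = −ln(1 − 0.360000) = −ln(0.640000) = 0.4463.

0.4463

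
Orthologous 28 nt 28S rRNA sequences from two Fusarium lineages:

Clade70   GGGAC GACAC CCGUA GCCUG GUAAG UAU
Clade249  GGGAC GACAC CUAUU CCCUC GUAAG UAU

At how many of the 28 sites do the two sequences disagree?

5

Mismatches occur at site 12 (C→U), site 13 (G→A), site 15 (A→U), site 16 (G→C), site 20 (G→C).
That gives 5 mismatches out of 28 aligned sites, so the Hamming distance is 5.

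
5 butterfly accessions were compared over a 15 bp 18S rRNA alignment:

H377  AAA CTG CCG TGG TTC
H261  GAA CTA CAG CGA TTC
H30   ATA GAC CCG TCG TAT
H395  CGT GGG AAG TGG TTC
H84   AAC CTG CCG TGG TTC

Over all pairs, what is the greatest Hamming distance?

11

Pairwise Hamming distances:
  H377 vs H261: 5
  H377 vs H30: 7
  H377 vs H395: 7
  H377 vs H84: 1
  H261 vs H30: 11
  H261 vs H395: 9
  H261 vs H84: 6
  H30 vs H395: 10
  H30 vs H84: 8
  H395 vs H84: 7
The largest is 11, between H261 and H30.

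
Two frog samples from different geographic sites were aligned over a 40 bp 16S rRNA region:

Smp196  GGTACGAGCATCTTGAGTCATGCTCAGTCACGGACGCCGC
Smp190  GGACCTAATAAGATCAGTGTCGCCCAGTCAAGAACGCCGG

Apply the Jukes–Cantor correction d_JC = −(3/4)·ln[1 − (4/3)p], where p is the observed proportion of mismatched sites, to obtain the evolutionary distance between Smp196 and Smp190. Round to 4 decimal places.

Differing sites — 3:T/A; 4:A/C; 6:G/T; 8:G/A; 9:C/T; 11:T/A; 12:C/G; 13:T/A; 15:G/C; 19:C/G; 20:A/T; 21:T/C; 24:T/C; 31:C/A; 33:G/A; 40:C/G.
p = 16/40 = 0.400000.
d = −0.75 · ln(1 − (4/3)·0.400000) = −0.75 · ln(0.466667) = −0.75 · (-0.762139) = 0.5716.

0.5716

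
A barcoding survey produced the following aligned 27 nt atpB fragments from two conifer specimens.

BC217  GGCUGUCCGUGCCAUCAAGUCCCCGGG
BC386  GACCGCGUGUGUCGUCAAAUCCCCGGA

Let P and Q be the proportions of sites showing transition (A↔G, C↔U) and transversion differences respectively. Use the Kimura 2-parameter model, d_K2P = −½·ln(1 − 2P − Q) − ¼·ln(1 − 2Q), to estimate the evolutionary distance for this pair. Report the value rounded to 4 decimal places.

Mismatches occur at site 2 (G→A, transition), site 4 (U→C, transition), site 6 (U→C, transition), site 7 (C→G, transversion), site 8 (C→U, transition), site 12 (C→U, transition), site 14 (A→G, transition), site 19 (G→A, transition), site 27 (G→A, transition).
Of the 9 differences, 8 transitions and 1 transversion over 27 sites: P = 8/27 = 0.296296, Q = 1/27 = 0.037037.
d = −0.5·ln(0.370371) − 0.25·ln(0.925926) = −0.5·(-0.993250) − 0.25·(-0.076961) = 0.5159.

0.5159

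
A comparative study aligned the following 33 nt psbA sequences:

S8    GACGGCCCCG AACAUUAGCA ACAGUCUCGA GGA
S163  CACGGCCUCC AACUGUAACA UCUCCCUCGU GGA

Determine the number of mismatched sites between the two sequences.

The sequences differ at positions 1 (G/C), 8 (C/U), 10 (G/C), 14 (A/U), 15 (U/G), 18 (G/A), 21 (A/U), 23 (A/U), 24 (G/C), 25 (U/C), 30 (A/U).
That gives 11 mismatches out of 33 aligned sites, so the Hamming distance is 11.

11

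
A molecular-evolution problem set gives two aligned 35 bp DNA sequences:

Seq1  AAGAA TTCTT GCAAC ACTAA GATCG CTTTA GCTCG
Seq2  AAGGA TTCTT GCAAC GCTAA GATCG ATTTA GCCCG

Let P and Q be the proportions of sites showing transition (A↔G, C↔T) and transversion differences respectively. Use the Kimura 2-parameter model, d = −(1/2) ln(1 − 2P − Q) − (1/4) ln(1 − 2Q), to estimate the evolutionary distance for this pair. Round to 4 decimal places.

0.1263

The sequences differ at positions 4 (A/G, transition), 16 (A/G, transition), 26 (C/A, transversion), 33 (T/C, transition).
Of the 4 differences, 3 transitions and 1 transversion over 35 sites: P = 3/35 = 0.085714, Q = 1/35 = 0.028571.
d = −0.5·ln(0.800001) − 0.25·ln(0.942858) = −0.5·(-0.223142) − 0.25·(-0.058840) = 0.1263.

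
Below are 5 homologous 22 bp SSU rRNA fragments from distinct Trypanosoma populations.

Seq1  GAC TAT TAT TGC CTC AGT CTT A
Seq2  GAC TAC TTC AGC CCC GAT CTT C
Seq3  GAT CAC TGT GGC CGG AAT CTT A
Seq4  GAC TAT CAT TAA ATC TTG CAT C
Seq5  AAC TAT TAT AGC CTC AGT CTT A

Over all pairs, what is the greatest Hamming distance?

16

Pairwise Hamming distances:
  Seq1 vs Seq2: 8
  Seq1 vs Seq3: 8
  Seq1 vs Seq4: 9
  Seq1 vs Seq5: 2
  Seq2 vs Seq3: 9
  Seq2 vs Seq4: 13
  Seq2 vs Seq5: 8
  Seq3 vs Seq4: 16
  Seq3 vs Seq5: 9
  Seq4 vs Seq5: 11
The largest is 16, between Seq3 and Seq4.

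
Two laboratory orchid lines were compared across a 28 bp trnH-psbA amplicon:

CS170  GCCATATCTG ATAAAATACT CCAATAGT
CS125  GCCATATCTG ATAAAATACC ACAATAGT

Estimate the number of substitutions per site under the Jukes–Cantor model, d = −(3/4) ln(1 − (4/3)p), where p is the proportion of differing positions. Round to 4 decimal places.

0.0751

The sequences differ at positions 20 (T/C), 21 (C/A).
p = 2/28 = 0.071429.
d = −0.75 · ln(1 − (4/3)·0.071429) = −0.75 · ln(0.904761) = −0.75 · (-0.100084) = 0.0751.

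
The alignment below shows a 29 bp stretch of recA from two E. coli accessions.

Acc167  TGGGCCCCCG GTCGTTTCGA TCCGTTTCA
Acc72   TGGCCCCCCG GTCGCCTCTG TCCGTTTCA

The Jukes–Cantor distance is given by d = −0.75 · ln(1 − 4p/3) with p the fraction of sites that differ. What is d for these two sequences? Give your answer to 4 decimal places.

Differing sites — 4:G/C; 15:T/C; 16:T/C; 19:G/T; 20:A/G.
p = 5/29 = 0.172414.
d = −0.75 · ln(1 − (4/3)·0.172414) = −0.75 · ln(0.770115) = −0.75 · (-0.261215) = 0.1959.

0.1959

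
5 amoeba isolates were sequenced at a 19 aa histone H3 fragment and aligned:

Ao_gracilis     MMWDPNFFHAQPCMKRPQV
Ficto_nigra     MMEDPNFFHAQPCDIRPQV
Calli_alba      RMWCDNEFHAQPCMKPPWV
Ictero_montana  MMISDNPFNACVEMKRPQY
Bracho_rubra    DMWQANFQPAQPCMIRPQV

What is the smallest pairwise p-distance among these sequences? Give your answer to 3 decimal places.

0.158

Pairwise Hamming distances:
  Ao_gracilis vs Ficto_nigra: 3
  Ao_gracilis vs Calli_alba: 6
  Ao_gracilis vs Ictero_montana: 9
  Ao_gracilis vs Bracho_rubra: 6
  Ficto_nigra vs Calli_alba: 9
  Ficto_nigra vs Ictero_montana: 11
  Ficto_nigra vs Bracho_rubra: 7
  Calli_alba vs Ictero_montana: 11
  Calli_alba vs Bracho_rubra: 9
  Ictero_montana vs Bracho_rubra: 12
The smallest is 3 mismatches, between Ao_gracilis and Ficto_nigra; p = 3/19 = 0.158.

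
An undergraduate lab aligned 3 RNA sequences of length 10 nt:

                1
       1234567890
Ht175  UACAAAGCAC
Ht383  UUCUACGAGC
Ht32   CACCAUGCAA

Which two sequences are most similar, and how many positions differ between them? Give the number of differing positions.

4

Pairwise Hamming distances:
  Ht175 vs Ht383: 5
  Ht175 vs Ht32: 4
  Ht383 vs Ht32: 7
The smallest is 4, between Ht175 and Ht32.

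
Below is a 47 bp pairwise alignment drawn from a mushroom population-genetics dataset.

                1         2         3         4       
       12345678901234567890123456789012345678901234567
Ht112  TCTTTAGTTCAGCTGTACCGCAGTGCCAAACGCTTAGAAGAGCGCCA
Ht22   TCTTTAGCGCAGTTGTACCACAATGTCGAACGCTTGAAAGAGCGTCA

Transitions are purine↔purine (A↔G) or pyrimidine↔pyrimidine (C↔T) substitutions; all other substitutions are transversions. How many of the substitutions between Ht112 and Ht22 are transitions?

9

Mismatches occur at site 8 (T/C, transition), site 9 (T/G, transversion), site 13 (C/T, transition), site 20 (G/A, transition), site 23 (G/A, transition), site 26 (C/T, transition), site 28 (A/G, transition), site 36 (A/G, transition), site 37 (G/A, transition), site 45 (C/T, transition).
Of the 10 differences, 9 transitions and 1 transversion, so the answer is 9.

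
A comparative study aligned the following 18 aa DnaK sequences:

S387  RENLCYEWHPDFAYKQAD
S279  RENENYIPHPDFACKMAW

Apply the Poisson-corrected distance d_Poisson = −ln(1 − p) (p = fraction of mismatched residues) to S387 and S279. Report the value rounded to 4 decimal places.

Differing sites — 4:L/E; 5:C/N; 7:E/I; 8:W/P; 14:Y/C; 16:Q/M; 18:D/W.
p = 7/18 = 0.388889.
d = −ln(1 − 0.388889) = −ln(0.611111) = 0.4925.

0.4925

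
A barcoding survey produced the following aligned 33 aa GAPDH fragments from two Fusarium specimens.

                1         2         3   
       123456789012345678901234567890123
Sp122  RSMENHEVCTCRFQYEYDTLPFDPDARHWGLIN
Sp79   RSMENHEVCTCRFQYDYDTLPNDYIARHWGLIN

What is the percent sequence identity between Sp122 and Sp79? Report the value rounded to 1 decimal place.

87.9%

Mismatches occur at site 16 (E/D), site 22 (F/N), site 24 (P/Y), site 25 (D/I).
29 of the 33 sites match, so the percent identity is 29/33 × 100 = 87.9%.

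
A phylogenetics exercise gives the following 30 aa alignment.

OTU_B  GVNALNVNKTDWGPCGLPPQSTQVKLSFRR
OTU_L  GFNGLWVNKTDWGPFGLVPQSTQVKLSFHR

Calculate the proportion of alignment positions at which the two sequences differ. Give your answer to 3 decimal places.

The sequences differ at positions 2 (V/F), 4 (A/G), 6 (N/W), 15 (C/F), 18 (P/V), 29 (R/H).
There are 6 differences over 30 sites, so p = 6/30 = 0.200.

0.200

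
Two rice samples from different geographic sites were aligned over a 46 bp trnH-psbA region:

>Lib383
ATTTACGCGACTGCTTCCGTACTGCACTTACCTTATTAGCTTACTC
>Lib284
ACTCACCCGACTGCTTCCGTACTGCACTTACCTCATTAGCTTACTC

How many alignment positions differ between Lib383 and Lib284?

The sequences differ at positions 2 (T/C), 4 (T/C), 7 (G/C), 34 (T/C).
That gives 4 mismatches out of 46 aligned sites, so the Hamming distance is 4.

4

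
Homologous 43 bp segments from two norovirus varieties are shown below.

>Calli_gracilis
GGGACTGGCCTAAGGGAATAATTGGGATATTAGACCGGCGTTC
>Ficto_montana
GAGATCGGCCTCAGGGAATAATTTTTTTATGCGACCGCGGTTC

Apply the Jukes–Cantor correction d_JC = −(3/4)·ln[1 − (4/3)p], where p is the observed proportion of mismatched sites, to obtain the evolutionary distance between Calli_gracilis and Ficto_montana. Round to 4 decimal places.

Differing sites — 2:G/A; 5:C/T; 6:T/C; 12:A/C; 24:G/T; 25:G/T; 26:G/T; 27:A/T; 31:T/G; 32:A/C; 38:G/C; 39:C/G.
p = 12/43 = 0.279070.
d = −0.75 · ln(1 − (4/3)·0.279070) = −0.75 · ln(0.627907) = −0.75 · (-0.465363) = 0.3490.

0.3490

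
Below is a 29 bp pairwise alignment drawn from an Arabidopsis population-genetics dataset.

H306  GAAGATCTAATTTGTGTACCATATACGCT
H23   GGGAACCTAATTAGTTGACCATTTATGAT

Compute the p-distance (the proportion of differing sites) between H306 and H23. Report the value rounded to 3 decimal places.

The sequences differ at positions 2 (A/G), 3 (A/G), 4 (G/A), 6 (T/C), 13 (T/A), 16 (G/T), 17 (T/G), 23 (A/T), 26 (C/T), 28 (C/A).
There are 10 differences over 29 sites, so p = 10/29 = 0.345.

0.345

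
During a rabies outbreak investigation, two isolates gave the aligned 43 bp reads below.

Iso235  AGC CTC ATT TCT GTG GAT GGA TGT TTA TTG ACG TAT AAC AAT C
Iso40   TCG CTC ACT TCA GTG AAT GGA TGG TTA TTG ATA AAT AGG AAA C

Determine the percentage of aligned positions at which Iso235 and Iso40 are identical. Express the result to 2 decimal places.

69.77%

Mismatches occur at site 1 (A→T), site 2 (G→C), site 3 (C→G), site 8 (T→C), site 12 (T→A), site 16 (G→A), site 24 (T→G), site 32 (C→T), site 33 (G→A), site 34 (T→A), site 38 (A→G), site 39 (C→G), site 42 (T→A).
30 of the 43 sites match, so the percent identity is 30/43 × 100 = 69.77%.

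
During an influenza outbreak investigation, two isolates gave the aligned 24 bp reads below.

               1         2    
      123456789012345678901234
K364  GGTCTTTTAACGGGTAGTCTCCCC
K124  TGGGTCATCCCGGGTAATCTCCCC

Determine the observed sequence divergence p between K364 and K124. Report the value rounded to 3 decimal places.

Mismatches occur at site 1 (G/T), site 3 (T/G), site 4 (C/G), site 6 (T/C), site 7 (T/A), site 9 (A/C), site 10 (A/C), site 17 (G/A).
There are 8 differences over 24 sites, so p = 8/24 = 0.333.

0.333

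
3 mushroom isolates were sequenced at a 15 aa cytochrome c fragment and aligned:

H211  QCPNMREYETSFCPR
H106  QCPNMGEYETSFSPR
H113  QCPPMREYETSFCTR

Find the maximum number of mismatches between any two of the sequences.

Pairwise Hamming distances:
  H211 vs H106: 2
  H211 vs H113: 2
  H106 vs H113: 4
The largest is 4, between H106 and H113.

4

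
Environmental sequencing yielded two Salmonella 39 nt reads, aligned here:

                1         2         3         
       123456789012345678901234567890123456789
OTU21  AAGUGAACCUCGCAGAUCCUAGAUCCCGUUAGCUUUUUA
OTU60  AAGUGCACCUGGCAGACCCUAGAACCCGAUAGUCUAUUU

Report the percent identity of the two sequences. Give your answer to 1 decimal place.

76.9%

The sequences differ at positions 6 (A/C), 11 (C/G), 17 (U/C), 24 (U/A), 29 (U/A), 33 (C/U), 34 (U/C), 36 (U/A), 39 (A/U).
30 of the 39 sites match, so the percent identity is 30/39 × 100 = 76.9%.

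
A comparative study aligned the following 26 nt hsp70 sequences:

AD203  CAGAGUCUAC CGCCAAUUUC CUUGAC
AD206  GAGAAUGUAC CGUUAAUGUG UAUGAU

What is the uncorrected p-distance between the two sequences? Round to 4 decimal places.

Mismatches occur at site 1 (C/G), site 5 (G/A), site 7 (C/G), site 13 (C/U), site 14 (C/U), site 18 (U/G), site 20 (C/G), site 21 (C/U), site 22 (U/A), site 26 (C/U).
There are 10 differences over 26 sites, so p = 10/26 = 0.3846.

0.3846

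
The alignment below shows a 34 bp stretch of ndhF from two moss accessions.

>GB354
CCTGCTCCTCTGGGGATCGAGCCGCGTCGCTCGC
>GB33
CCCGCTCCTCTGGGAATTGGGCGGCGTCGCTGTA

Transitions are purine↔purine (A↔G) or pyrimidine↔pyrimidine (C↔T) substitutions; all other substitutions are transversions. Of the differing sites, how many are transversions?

4

Differing sites — 3:T/C (Ti); 15:G/A (Ti); 18:C/T (Ti); 20:A/G (Ti); 23:C/G (Tv); 32:C/G (Tv); 33:G/T (Tv); 34:C/A (Tv).
Of the 8 differences, 4 transitions and 4 transversions, so the answer is 4.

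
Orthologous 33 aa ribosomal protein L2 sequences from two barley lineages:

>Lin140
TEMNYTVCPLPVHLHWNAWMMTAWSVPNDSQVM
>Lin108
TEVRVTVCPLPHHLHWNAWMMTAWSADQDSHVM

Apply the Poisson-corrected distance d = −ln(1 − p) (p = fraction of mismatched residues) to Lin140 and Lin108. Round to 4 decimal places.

Mismatches occur at site 3 (M/V), site 4 (N/R), site 5 (Y/V), site 12 (V/H), site 26 (V/A), site 27 (P/D), site 28 (N/Q), site 31 (Q/H).
p = 8/33 = 0.242424.
d = −ln(1 − 0.242424) = −ln(0.757576) = 0.2776.

0.2776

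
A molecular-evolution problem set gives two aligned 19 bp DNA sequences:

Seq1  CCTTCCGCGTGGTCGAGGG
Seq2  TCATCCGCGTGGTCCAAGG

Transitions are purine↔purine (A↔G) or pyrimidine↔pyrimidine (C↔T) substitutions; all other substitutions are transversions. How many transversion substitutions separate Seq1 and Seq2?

2

Mismatches occur at site 1 (C/T, transition), site 3 (T/A, transversion), site 15 (G/C, transversion), site 17 (G/A, transition).
Of the 4 differences, 2 transitions and 2 transversions, so the answer is 2.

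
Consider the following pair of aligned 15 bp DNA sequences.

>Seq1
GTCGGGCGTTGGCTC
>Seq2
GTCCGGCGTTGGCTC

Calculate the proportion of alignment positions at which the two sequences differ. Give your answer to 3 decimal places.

0.067

A single mismatch occurs at site 4 (G/C).
There are 1 differences over 15 sites, so p = 1/15 = 0.067.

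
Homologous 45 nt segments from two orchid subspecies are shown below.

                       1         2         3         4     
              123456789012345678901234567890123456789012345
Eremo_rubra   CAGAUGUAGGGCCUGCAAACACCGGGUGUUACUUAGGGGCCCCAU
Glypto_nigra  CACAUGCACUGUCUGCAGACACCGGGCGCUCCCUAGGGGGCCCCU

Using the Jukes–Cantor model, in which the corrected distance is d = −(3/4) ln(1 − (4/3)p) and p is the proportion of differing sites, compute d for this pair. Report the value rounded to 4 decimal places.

0.3295

The sequences differ at positions 3 (G/C), 7 (U/C), 9 (G/C), 10 (G/U), 12 (C/U), 18 (A/G), 27 (U/C), 29 (U/C), 31 (A/C), 33 (U/C), 40 (C/G), 44 (A/C).
p = 12/45 = 0.266667.
d = −0.75 · ln(1 − (4/3)·0.266667) = −0.75 · ln(0.644444) = −0.75 · (-0.439367) = 0.3295.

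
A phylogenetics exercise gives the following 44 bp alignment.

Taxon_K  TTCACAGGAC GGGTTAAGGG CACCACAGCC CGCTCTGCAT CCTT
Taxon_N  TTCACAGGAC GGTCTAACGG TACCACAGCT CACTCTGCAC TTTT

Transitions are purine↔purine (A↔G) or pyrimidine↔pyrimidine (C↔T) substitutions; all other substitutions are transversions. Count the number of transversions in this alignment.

Mismatches occur at site 13 (G→T, transversion), site 14 (T→C, transition), site 18 (G→C, transversion), site 21 (C→T, transition), site 30 (C→T, transition), site 32 (G→A, transition), site 40 (T→C, transition), site 41 (C→T, transition), site 42 (C→T, transition).
Of the 9 differences, 7 transitions and 2 transversions, so the answer is 2.

2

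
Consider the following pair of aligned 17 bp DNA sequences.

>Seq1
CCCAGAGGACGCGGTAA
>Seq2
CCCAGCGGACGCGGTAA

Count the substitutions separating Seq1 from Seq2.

1

The sequences differ at position 6 (A/C).
That gives 1 mismatch out of 17 aligned sites, so the Hamming distance is 1.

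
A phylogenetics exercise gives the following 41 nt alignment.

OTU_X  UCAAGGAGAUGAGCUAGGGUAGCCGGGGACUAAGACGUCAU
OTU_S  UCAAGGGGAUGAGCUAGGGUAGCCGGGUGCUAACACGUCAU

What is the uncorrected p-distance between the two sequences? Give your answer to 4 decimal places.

Differing sites — 7:A/G; 28:G/U; 29:A/G; 34:G/C.
There are 4 differences over 41 sites, so p = 4/41 = 0.0976.

0.0976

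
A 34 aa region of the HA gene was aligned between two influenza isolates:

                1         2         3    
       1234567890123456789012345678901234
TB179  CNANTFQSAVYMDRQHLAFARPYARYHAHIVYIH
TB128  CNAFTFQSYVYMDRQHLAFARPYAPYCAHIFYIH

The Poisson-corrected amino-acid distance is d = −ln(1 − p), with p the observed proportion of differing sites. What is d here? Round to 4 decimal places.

The sequences differ at positions 4 (N/F), 9 (A/Y), 25 (R/P), 27 (H/C), 31 (V/F).
p = 5/34 = 0.147059.
d = −ln(1 − 0.147059) = −ln(0.852941) = 0.1591.

0.1591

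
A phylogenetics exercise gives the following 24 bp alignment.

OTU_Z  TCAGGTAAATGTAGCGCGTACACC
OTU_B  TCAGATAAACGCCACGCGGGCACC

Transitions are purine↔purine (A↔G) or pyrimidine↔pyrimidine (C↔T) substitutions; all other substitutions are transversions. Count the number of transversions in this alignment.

2

Differing sites — 5:G/A (Ti); 10:T/C (Ti); 12:T/C (Ti); 13:A/C (Tv); 14:G/A (Ti); 19:T/G (Tv); 20:A/G (Ti).
Of the 7 differences, 5 transitions and 2 transversions, so the answer is 2.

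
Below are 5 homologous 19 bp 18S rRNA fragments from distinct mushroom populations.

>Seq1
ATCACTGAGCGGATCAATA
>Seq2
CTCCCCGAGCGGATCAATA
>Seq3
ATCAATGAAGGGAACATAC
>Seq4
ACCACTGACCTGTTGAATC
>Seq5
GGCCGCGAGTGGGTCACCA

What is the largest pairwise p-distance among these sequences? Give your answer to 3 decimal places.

Pairwise Hamming distances:
  Seq1 vs Seq2: 3
  Seq1 vs Seq3: 7
  Seq1 vs Seq4: 6
  Seq1 vs Seq5: 9
  Seq2 vs Seq3: 10
  Seq2 vs Seq4: 9
  Seq2 vs Seq5: 7
  Seq3 vs Seq4: 10
  Seq3 vs Seq5: 12
  Seq4 vs Seq5: 13
The largest is 13 mismatches, between Seq4 and Seq5; p = 13/19 = 0.684.

0.684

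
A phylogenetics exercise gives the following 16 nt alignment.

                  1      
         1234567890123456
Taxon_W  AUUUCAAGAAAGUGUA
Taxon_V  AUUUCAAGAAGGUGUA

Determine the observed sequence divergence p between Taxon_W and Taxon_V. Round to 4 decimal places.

0.0625

The sequences differ at position 11 (A/G).
There are 1 differences over 16 sites, so p = 1/16 = 0.0625.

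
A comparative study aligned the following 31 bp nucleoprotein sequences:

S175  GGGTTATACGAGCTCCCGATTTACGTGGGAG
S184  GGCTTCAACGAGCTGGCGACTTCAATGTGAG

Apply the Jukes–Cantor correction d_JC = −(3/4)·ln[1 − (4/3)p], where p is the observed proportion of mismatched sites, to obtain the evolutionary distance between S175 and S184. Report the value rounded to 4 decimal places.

Mismatches occur at site 3 (G/C), site 6 (A/C), site 7 (T/A), site 15 (C/G), site 16 (C/G), site 20 (T/C), site 23 (A/C), site 24 (C/A), site 25 (G/A), site 28 (G/T).
p = 10/31 = 0.322581.
d = −0.75 · ln(1 − (4/3)·0.322581) = −0.75 · ln(0.569892) = −0.75 · (-0.562308) = 0.4217.

0.4217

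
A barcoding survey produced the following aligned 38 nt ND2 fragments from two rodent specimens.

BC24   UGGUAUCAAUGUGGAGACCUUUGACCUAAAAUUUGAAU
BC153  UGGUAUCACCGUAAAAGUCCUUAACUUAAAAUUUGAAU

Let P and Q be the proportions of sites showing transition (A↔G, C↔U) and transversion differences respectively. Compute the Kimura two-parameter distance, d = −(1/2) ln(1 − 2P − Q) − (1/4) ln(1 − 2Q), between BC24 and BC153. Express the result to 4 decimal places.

The sequences differ at positions 9 (A/C, transversion), 10 (U/C, transition), 13 (G/A, transition), 14 (G/A, transition), 16 (G/A, transition), 17 (A/G, transition), 18 (C/U, transition), 20 (U/C, transition), 23 (G/A, transition), 26 (C/U, transition).
Of the 10 differences, 9 transitions and 1 transversion over 38 sites: P = 9/38 = 0.236842, Q = 1/38 = 0.026316.
d = −0.5·ln(0.500000) − 0.25·ln(0.947368) = −0.5·(-0.693147) − 0.25·(-0.054068) = 0.3601.

0.3601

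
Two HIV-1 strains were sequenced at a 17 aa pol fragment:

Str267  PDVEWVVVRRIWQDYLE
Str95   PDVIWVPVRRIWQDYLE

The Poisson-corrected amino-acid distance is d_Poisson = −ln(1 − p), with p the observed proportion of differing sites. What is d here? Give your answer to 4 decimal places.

0.1252

The sequences differ at positions 4 (E/I), 7 (V/P).
p = 2/17 = 0.117647.
d = −ln(1 − 0.117647) = −ln(0.882353) = 0.1252.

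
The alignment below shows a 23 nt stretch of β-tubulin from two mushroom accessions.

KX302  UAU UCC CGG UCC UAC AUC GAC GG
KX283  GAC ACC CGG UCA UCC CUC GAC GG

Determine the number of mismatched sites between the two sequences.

6

Mismatches occur at site 1 (U↔G), site 3 (U↔C), site 4 (U↔A), site 12 (C↔A), site 14 (A↔C), site 16 (A↔C).
That gives 6 mismatches out of 23 aligned sites, so the Hamming distance is 6.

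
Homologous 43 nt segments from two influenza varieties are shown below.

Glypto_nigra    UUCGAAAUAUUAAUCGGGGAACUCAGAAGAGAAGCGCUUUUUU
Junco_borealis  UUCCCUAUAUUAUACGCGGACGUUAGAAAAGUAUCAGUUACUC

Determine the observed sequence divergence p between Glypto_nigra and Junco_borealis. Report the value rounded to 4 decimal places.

Differing sites — 4:G/C; 5:A/C; 6:A/U; 13:A/U; 14:U/A; 17:G/C; 21:A/C; 22:C/G; 24:C/U; 29:G/A; 32:A/U; 34:G/U; 36:G/A; 37:C/G; 40:U/A; 41:U/C; 43:U/C.
There are 17 differences over 43 sites, so p = 17/43 = 0.3953.

0.3953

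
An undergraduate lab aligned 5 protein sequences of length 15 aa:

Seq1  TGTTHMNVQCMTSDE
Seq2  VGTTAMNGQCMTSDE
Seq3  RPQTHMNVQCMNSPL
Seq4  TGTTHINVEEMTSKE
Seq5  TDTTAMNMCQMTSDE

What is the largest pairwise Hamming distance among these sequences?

Pairwise Hamming distances:
  Seq1 vs Seq2: 3
  Seq1 vs Seq3: 6
  Seq1 vs Seq4: 4
  Seq1 vs Seq5: 5
  Seq2 vs Seq3: 8
  Seq2 vs Seq4: 7
  Seq2 vs Seq5: 5
  Seq3 vs Seq4: 9
  Seq3 vs Seq5: 10
  Seq4 vs Seq5: 7
The largest is 10, between Seq3 and Seq5.

10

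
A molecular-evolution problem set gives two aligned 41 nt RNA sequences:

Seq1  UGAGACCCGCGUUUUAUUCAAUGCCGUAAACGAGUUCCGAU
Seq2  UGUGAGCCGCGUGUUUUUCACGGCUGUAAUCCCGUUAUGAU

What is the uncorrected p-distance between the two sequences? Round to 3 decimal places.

0.293

The sequences differ at positions 3 (A/U), 6 (C/G), 13 (U/G), 16 (A/U), 21 (A/C), 22 (U/G), 25 (C/U), 30 (A/U), 32 (G/C), 33 (A/C), 37 (C/A), 38 (C/U).
There are 12 differences over 41 sites, so p = 12/41 = 0.293.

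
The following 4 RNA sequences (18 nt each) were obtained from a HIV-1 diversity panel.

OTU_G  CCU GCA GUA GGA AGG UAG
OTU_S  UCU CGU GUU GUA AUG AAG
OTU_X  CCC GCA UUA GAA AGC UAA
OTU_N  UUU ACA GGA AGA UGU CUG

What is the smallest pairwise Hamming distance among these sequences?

5

Pairwise Hamming distances:
  OTU_G vs OTU_S: 8
  OTU_G vs OTU_X: 5
  OTU_G vs OTU_N: 9
  OTU_S vs OTU_X: 12
  OTU_S vs OTU_N: 13
  OTU_X vs OTU_N: 13
The smallest is 5, between OTU_G and OTU_X.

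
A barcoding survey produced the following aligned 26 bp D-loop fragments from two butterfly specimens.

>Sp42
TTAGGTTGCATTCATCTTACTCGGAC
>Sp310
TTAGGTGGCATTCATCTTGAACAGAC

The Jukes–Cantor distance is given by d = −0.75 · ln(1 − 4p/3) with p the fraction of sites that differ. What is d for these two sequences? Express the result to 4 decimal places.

0.2222

The sequences differ at positions 7 (T/G), 19 (A/G), 20 (C/A), 21 (T/A), 23 (G/A).
p = 5/26 = 0.192308.
d = −0.75 · ln(1 − (4/3)·0.192308) = −0.75 · ln(0.743589) = −0.75 · (-0.296267) = 0.2222.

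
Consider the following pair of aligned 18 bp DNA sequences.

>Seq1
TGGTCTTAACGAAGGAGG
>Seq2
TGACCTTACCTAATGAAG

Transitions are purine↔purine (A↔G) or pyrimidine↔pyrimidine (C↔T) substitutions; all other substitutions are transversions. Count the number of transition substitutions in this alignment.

3

Mismatches occur at site 3 (G→A, transition), site 4 (T→C, transition), site 9 (A→C, transversion), site 11 (G→T, transversion), site 14 (G→T, transversion), site 17 (G→A, transition).
Of the 6 differences, 3 transitions and 3 transversions, so the answer is 3.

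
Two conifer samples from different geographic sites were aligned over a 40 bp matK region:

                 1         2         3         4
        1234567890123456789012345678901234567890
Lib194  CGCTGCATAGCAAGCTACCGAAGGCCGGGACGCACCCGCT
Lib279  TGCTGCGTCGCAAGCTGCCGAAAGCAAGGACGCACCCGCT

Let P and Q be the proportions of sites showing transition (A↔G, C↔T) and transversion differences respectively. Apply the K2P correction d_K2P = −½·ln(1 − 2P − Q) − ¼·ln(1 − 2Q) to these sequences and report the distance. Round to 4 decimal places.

Differing sites — 1:C/T (Ti); 7:A/G (Ti); 9:A/C (Tv); 17:A/G (Ti); 23:G/A (Ti); 26:C/A (Tv); 27:G/A (Ti).
Of the 7 differences, 5 transitions and 2 transversions over 40 sites: P = 5/40 = 0.125000, Q = 2/40 = 0.050000.
d = −0.5·ln(0.700000) − 0.25·ln(0.900000) = −0.5·(-0.356675) − 0.25·(-0.105361) = 0.2047.

0.2047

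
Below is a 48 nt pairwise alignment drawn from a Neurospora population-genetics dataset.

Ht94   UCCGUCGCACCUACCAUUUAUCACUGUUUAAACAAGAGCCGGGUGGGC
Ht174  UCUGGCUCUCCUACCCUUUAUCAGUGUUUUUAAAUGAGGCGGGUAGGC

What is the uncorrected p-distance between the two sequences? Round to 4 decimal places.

Differing sites — 3:C/U; 5:U/G; 7:G/U; 9:A/U; 16:A/C; 24:C/G; 30:A/U; 31:A/U; 33:C/A; 35:A/U; 39:C/G; 45:G/A.
There are 12 differences over 48 sites, so p = 12/48 = 0.2500.

0.2500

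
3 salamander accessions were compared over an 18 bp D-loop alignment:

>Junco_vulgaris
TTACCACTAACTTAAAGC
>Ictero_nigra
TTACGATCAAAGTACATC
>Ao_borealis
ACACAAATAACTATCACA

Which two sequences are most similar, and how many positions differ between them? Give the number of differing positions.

Pairwise Hamming distances:
  Junco_vulgaris vs Ictero_nigra: 7
  Junco_vulgaris vs Ao_borealis: 9
  Ictero_nigra vs Ao_borealis: 11
The smallest is 7, between Junco_vulgaris and Ictero_nigra.

7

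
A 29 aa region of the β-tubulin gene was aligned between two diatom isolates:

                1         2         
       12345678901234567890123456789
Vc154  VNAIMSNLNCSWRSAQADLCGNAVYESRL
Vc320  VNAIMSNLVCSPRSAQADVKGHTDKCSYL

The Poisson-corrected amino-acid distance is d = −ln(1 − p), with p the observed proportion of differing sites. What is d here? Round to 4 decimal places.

0.4229

Differing sites — 9:N/V; 12:W/P; 19:L/V; 20:C/K; 22:N/H; 23:A/T; 24:V/D; 25:Y/K; 26:E/C; 28:R/Y.
p = 10/29 = 0.344828.
d = −ln(1 − 0.344828) = −ln(0.655172) = 0.4229.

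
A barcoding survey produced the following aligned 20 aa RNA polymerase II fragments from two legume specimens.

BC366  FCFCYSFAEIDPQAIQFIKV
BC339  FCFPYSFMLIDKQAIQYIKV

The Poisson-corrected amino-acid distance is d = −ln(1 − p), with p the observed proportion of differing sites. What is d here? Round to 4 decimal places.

0.2877

Differing sites — 4:C/P; 8:A/M; 9:E/L; 12:P/K; 17:F/Y.
p = 5/20 = 0.250000.
d = −ln(1 − 0.250000) = −ln(0.750000) = 0.2877.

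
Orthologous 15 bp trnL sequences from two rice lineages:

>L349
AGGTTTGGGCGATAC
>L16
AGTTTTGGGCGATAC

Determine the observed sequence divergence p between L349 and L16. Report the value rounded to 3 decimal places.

The sequences differ at position 3 (G/T).
There are 1 differences over 15 sites, so p = 1/15 = 0.067.

0.067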